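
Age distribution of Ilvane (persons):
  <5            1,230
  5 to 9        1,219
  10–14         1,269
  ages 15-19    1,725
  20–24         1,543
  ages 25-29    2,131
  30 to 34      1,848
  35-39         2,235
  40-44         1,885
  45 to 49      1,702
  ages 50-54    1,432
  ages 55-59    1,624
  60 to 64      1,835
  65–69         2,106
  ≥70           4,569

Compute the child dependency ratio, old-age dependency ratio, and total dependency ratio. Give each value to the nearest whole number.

0–14: 1,230 + 1,219 + 1,269 = 3,718
15–64: 1,725 + 1,543 + 2,131 + 1,848 + 2,235 + 1,885 + 1,702 + 1,432 + 1,624 + 1,835 = 17,960
65+: 2,106 + 4,569 = 6,675
Youth dependency ratio = 3,718 / 17,960 × 100 = 21
Old-age dependency ratio = 6,675 / 17,960 × 100 = 37
Total dependency ratio = (3,718 + 6,675) / 17,960 × 100 = 10,393 / 17,960 × 100 = 58

Youth dependency ratio: 21
Old-age dependency ratio: 37
Total dependency ratio: 58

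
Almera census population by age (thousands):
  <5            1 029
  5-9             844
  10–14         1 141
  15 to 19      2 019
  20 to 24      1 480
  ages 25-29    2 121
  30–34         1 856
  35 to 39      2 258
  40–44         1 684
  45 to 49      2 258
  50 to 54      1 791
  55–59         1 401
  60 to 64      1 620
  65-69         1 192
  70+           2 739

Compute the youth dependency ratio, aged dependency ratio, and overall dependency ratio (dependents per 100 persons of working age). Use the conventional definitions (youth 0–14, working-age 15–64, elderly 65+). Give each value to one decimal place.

0–14: 1 029 + 844 + 1 141 = 3 014
15–64: 2 019 + 1 480 + 2 121 + 1 856 + 2 258 + 1 684 + 2 258 + 1 791 + 1 401 + 1 620 = 18 488
65+: 1 192 + 2 739 = 3 931
Youth dependency ratio = 3 014 / 18 488 × 100 = 16.3
Old-age dependency ratio = 3 931 / 18 488 × 100 = 21.3
Total dependency ratio = (3 014 + 3 931) / 18 488 × 100 = 6 945 / 18 488 × 100 = 37.6

Youth dependency ratio: 16.3
Old-age dependency ratio: 21.3
Total dependency ratio: 37.6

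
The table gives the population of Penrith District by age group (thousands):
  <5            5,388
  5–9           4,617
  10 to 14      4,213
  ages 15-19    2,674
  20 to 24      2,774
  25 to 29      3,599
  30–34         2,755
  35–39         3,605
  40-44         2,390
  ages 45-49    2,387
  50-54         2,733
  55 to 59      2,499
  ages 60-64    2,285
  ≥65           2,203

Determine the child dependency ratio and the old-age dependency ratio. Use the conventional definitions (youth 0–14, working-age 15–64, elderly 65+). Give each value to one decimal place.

0–14: 5,388 + 4,617 + 4,213 = 14,218
15–64: 2,674 + 2,774 + 3,599 + 2,755 + 3,605 + 2,390 + 2,387 + 2,733 + 2,499 + 2,285 = 27,701
65+: 2,203
Youth dependency ratio = 14,218 / 27,701 × 100 = 51.3
Old-age dependency ratio = 2,203 / 27,701 × 100 = 8.0

Youth dependency ratio: 51.3
Old-age dependency ratio: 8.0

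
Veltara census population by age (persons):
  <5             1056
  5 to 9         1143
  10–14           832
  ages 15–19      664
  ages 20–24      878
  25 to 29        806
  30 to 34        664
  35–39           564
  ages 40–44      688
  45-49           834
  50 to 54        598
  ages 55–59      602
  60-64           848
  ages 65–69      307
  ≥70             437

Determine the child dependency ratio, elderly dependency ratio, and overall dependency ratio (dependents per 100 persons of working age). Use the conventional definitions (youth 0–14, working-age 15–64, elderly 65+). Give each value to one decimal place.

0–14: 1056 + 1143 + 832 = 3031
15–64: 664 + 878 + 806 + 664 + 564 + 688 + 834 + 598 + 602 + 848 = 7146
65+: 307 + 437 = 744
Youth dependency ratio = 3031 / 7146 × 100 = 42.4
Old-age dependency ratio = 744 / 7146 × 100 = 10.4
Total dependency ratio = (3031 + 744) / 7146 × 100 = 3775 / 7146 × 100 = 52.8

Youth dependency ratio: 42.4
Old-age dependency ratio: 10.4
Total dependency ratio: 52.8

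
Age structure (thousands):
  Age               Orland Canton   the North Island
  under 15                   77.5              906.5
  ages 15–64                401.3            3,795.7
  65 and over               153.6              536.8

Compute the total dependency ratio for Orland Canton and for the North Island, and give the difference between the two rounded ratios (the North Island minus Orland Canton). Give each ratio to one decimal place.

Orland Canton: 57.6
the North Island: 38.0
Difference: -19.6

Orland Canton: (77.5 + 153.6) / 401.3 × 100 = 231.1 / 401.3 × 100 = 57.6
the North Island: (906.5 + 536.8) / 3,795.7 × 100 = 1,443.3 / 3,795.7 × 100 = 38.0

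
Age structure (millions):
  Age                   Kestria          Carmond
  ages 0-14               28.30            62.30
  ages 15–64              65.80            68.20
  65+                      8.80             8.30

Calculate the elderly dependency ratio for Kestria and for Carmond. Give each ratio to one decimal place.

Kestria: 8.80 / 65.80 × 100 = 13.4
Carmond: 8.30 / 68.20 × 100 = 12.2

Kestria: 13.4
Carmond: 12.2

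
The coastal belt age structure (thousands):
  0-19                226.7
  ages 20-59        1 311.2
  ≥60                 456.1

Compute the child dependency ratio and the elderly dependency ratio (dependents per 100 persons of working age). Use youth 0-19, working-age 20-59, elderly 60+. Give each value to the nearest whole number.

Youth dependency ratio: 17
Old-age dependency ratio: 35

Youth dependency ratio = 226.7 / 1 311.2 × 100 = 17
Old-age dependency ratio = 456.1 / 1 311.2 × 100 = 35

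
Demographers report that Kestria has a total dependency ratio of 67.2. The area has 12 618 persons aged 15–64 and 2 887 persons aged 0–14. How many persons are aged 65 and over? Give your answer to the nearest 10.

Aged 65 and over: 5 590

Total dependency ratio = (youth + elderly) / working-age × 100
67.2 = (2 887 + E) / 12 618 × 100
⇒ 5 590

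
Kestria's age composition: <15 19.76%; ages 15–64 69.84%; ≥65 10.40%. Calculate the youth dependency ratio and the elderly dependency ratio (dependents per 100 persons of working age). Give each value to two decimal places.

Youth dependency ratio = 19.76 / 69.84 × 100 = 28.29
Old-age dependency ratio = 10.40 / 69.84 × 100 = 14.89

Youth dependency ratio: 28.29
Old-age dependency ratio: 14.89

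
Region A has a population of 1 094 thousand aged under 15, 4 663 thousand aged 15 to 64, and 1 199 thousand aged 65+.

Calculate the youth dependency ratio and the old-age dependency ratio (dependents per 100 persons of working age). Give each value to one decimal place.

Youth dependency ratio = 1 094 / 4 663 × 100 = 23.5
Old-age dependency ratio = 1 199 / 4 663 × 100 = 25.7

Youth dependency ratio: 23.5
Old-age dependency ratio: 25.7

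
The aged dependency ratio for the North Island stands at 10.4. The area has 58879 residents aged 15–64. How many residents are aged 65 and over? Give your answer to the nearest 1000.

Old-age dependency ratio = elderly / working-age × 100
10.4 = E / 58879 × 100
⇒ 6000

Aged 65 and over: 6000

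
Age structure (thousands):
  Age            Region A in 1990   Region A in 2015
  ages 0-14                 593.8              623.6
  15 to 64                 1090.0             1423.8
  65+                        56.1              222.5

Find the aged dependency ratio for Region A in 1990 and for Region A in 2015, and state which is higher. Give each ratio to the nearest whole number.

Region A in 1990: 5
Region A in 2015: 16
Higher: Region A in 2015

Region A in 1990: 56.1 / 1090.0 × 100 = 5
Region A in 2015: 222.5 / 1423.8 × 100 = 16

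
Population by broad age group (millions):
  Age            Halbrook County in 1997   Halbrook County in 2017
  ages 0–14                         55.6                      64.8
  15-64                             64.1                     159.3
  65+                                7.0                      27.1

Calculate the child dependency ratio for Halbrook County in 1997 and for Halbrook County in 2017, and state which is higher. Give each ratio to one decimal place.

Halbrook County in 1997: 55.6 / 64.1 × 100 = 86.7
Halbrook County in 2017: 64.8 / 159.3 × 100 = 40.7

Halbrook County in 1997: 86.7
Halbrook County in 2017: 40.7
Higher: Halbrook County in 1997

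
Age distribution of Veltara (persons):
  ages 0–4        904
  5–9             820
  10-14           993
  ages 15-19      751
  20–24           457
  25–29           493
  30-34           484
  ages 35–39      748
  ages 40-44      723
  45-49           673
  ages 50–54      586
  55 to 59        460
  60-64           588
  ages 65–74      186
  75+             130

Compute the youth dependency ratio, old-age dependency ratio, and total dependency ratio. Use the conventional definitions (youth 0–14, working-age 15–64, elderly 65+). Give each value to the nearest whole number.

Youth dependency ratio: 46
Old-age dependency ratio: 5
Total dependency ratio: 51

0–14: 904 + 820 + 993 = 2717
15–64: 751 + 457 + 493 + 484 + 748 + 723 + 673 + 586 + 460 + 588 = 5963
65+: 186 + 130 = 316
Youth dependency ratio = 2717 / 5963 × 100 = 46
Old-age dependency ratio = 316 / 5963 × 100 = 5
Total dependency ratio = (2717 + 316) / 5963 × 100 = 3033 / 5963 × 100 = 51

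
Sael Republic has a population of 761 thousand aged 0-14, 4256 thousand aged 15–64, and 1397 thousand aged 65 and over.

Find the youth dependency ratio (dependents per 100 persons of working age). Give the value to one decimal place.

Youth dependency ratio: 17.9

Youth dependency ratio = 761 / 4256 × 100 = 17.9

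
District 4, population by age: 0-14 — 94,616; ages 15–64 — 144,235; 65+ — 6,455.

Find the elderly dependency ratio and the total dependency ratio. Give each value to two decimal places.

Old-age dependency ratio = 6,455 / 144,235 × 100 = 4.48
Total dependency ratio = (94,616 + 6,455) / 144,235 × 100 = 101,071 / 144,235 × 100 = 70.07

Old-age dependency ratio: 4.48
Total dependency ratio: 70.07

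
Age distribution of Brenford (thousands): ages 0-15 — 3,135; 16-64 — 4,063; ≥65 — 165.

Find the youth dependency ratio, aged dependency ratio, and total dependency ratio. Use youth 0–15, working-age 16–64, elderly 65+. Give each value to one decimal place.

Youth dependency ratio: 77.2
Old-age dependency ratio: 4.1
Total dependency ratio: 81.2

Youth dependency ratio = 3,135 / 4,063 × 100 = 77.2
Old-age dependency ratio = 165 / 4,063 × 100 = 4.1
Total dependency ratio = (3,135 + 165) / 4,063 × 100 = 3,300 / 4,063 × 100 = 81.2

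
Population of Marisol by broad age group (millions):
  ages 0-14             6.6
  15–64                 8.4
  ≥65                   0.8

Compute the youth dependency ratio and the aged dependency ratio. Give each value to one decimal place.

Youth dependency ratio = 6.6 / 8.4 × 100 = 78.6
Old-age dependency ratio = 0.8 / 8.4 × 100 = 9.5

Youth dependency ratio: 78.6
Old-age dependency ratio: 9.5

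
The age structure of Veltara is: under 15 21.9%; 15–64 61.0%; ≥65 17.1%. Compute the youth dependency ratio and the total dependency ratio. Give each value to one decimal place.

Youth dependency ratio: 35.9
Total dependency ratio: 63.9

Youth dependency ratio = 21.9 / 61.0 × 100 = 35.9
Total dependency ratio = (21.9 + 17.1) / 61.0 × 100 = 39.0 / 61.0 × 100 = 63.9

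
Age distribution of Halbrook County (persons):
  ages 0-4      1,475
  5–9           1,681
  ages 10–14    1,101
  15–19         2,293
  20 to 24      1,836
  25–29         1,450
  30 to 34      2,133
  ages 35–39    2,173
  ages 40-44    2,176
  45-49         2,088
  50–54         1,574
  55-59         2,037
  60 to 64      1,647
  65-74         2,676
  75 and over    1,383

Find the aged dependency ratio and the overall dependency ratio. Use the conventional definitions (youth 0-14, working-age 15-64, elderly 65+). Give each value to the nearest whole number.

Old-age dependency ratio: 21
Total dependency ratio: 43

0–14: 1,475 + 1,681 + 1,101 = 4,257
15–64: 2,293 + 1,836 + 1,450 + 2,133 + 2,173 + 2,176 + 2,088 + 1,574 + 2,037 + 1,647 = 19,407
65+: 2,676 + 1,383 = 4,059
Old-age dependency ratio = 4,059 / 19,407 × 100 = 21
Total dependency ratio = (4,257 + 4,059) / 19,407 × 100 = 8,316 / 19,407 × 100 = 43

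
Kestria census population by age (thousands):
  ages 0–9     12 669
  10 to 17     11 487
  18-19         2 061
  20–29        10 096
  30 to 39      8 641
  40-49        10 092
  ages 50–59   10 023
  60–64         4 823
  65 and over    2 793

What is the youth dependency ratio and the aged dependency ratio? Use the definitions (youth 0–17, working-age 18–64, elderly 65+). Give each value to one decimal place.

Youth dependency ratio: 52.8
Old-age dependency ratio: 6.1

0–17: 12 669 + 11 487 = 24 156
18–64: 2 061 + 10 096 + 8 641 + 10 092 + 10 023 + 4 823 = 45 736
65+: 2 793
Youth dependency ratio = 24 156 / 45 736 × 100 = 52.8
Old-age dependency ratio = 2 793 / 45 736 × 100 = 6.1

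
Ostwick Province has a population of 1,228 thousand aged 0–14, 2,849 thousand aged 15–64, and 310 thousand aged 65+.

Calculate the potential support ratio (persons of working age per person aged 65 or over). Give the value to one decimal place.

Potential support ratio = 2,849 / 310 = 9.2

Potential support ratio: 9.2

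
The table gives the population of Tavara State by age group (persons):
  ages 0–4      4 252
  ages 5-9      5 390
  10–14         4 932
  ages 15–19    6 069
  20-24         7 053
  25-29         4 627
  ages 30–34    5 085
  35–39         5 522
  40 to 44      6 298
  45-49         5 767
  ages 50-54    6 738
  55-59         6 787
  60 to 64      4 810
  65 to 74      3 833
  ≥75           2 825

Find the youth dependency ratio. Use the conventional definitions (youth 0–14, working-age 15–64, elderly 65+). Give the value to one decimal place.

Youth dependency ratio: 24.8

0–14: 4 252 + 5 390 + 4 932 = 14 574
15–64: 6 069 + 7 053 + 4 627 + 5 085 + 5 522 + 6 298 + 5 767 + 6 738 + 6 787 + 4 810 = 58 756
65+: 3 833 + 2 825 = 6 658
Youth dependency ratio = 14 574 / 58 756 × 100 = 24.8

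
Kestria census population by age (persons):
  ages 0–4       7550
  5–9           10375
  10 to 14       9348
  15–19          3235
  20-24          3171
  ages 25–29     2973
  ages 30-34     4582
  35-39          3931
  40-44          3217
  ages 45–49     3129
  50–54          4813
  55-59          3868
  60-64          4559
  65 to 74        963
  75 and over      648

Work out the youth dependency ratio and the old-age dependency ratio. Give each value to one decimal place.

0–14: 7550 + 10375 + 9348 = 27273
15–64: 3235 + 3171 + 2973 + 4582 + 3931 + 3217 + 3129 + 4813 + 3868 + 4559 = 37478
65+: 963 + 648 = 1611
Youth dependency ratio = 27273 / 37478 × 100 = 72.8
Old-age dependency ratio = 1611 / 37478 × 100 = 4.3

Youth dependency ratio: 72.8
Old-age dependency ratio: 4.3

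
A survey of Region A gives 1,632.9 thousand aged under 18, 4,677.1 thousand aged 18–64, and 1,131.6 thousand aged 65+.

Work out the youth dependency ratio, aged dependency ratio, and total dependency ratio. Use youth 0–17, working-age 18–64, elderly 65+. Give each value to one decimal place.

Youth dependency ratio = 1,632.9 / 4,677.1 × 100 = 34.9
Old-age dependency ratio = 1,131.6 / 4,677.1 × 100 = 24.2
Total dependency ratio = (1,632.9 + 1,131.6) / 4,677.1 × 100 = 2,764.5 / 4,677.1 × 100 = 59.1

Youth dependency ratio: 34.9
Old-age dependency ratio: 24.2
Total dependency ratio: 59.1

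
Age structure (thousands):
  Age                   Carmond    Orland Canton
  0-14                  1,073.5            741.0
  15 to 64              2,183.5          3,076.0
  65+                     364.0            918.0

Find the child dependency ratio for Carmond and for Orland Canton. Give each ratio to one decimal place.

Carmond: 49.2
Orland Canton: 24.1

Carmond: 1,073.5 / 2,183.5 × 100 = 49.2
Orland Canton: 741.0 / 3,076.0 × 100 = 24.1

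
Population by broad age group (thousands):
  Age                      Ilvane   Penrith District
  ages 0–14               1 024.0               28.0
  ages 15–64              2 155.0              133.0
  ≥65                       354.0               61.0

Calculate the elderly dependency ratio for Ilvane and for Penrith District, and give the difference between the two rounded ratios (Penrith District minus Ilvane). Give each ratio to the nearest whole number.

Ilvane: 16
Penrith District: 46
Difference: +30

Ilvane: 354.0 / 2 155.0 × 100 = 16
Penrith District: 61.0 / 133.0 × 100 = 46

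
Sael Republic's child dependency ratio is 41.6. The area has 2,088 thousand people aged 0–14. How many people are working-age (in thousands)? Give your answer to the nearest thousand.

Working-age: 5,019

Youth dependency ratio = youth / working-age × 100
41.6 = 2,088 / W × 100
⇒ 5,019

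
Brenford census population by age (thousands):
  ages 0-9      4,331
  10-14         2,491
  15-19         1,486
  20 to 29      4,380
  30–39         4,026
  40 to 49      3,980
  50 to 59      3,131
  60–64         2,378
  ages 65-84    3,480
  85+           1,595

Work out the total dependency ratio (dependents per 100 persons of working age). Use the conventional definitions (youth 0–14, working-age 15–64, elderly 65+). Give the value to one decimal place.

Total dependency ratio: 61.4

0–14: 4,331 + 2,491 = 6,822
15–64: 1,486 + 4,380 + 4,026 + 3,980 + 3,131 + 2,378 = 19,381
65+: 3,480 + 1,595 = 5,075
Total dependency ratio = (6,822 + 5,075) / 19,381 × 100 = 11,897 / 19,381 × 100 = 61.4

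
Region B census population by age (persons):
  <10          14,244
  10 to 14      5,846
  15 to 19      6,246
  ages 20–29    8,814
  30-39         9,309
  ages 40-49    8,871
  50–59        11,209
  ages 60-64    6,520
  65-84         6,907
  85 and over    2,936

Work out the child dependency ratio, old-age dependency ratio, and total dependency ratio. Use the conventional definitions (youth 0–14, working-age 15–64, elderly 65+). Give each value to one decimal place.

Youth dependency ratio: 39.4
Old-age dependency ratio: 19.3
Total dependency ratio: 58.7

0–14: 14,244 + 5,846 = 20,090
15–64: 6,246 + 8,814 + 9,309 + 8,871 + 11,209 + 6,520 = 50,969
65+: 6,907 + 2,936 = 9,843
Youth dependency ratio = 20,090 / 50,969 × 100 = 39.4
Old-age dependency ratio = 9,843 / 50,969 × 100 = 19.3
Total dependency ratio = (20,090 + 9,843) / 50,969 × 100 = 29,933 / 50,969 × 100 = 58.7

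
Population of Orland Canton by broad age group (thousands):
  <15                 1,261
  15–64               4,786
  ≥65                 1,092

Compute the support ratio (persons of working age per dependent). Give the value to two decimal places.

Support ratio = 4,786 / (1,261 + 1,092) = 4,786 / 2,353 = 2.03

Support ratio: 2.03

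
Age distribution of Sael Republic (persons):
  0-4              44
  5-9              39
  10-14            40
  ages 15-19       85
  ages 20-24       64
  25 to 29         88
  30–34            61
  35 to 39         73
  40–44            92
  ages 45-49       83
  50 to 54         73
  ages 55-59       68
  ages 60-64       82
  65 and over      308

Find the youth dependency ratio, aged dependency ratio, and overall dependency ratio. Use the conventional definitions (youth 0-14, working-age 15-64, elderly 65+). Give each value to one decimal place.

0–14: 44 + 39 + 40 = 123
15–64: 85 + 64 + 88 + 61 + 73 + 92 + 83 + 73 + 68 + 82 = 769
65+: 308
Youth dependency ratio = 123 / 769 × 100 = 16.0
Old-age dependency ratio = 308 / 769 × 100 = 40.1
Total dependency ratio = (123 + 308) / 769 × 100 = 431 / 769 × 100 = 56.0

Youth dependency ratio: 16.0
Old-age dependency ratio: 40.1
Total dependency ratio: 56.0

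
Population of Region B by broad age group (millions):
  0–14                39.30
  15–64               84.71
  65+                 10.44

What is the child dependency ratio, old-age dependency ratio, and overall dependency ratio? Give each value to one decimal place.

Youth dependency ratio: 46.4
Old-age dependency ratio: 12.3
Total dependency ratio: 58.7

Youth dependency ratio = 39.30 / 84.71 × 100 = 46.4
Old-age dependency ratio = 10.44 / 84.71 × 100 = 12.3
Total dependency ratio = (39.30 + 10.44) / 84.71 × 100 = 49.74 / 84.71 × 100 = 58.7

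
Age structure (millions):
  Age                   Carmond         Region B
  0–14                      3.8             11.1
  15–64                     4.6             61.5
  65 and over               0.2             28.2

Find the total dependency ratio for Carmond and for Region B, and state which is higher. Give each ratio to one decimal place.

Carmond: (3.8 + 0.2) / 4.6 × 100 = 4.0 / 4.6 × 100 = 87.0
Region B: (11.1 + 28.2) / 61.5 × 100 = 39.3 / 61.5 × 100 = 63.9

Carmond: 87.0
Region B: 63.9
Higher: Carmond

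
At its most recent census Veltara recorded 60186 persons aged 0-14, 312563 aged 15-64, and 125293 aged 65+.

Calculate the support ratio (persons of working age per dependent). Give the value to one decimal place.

Support ratio: 1.7

Support ratio = 312563 / (60186 + 125293) = 312563 / 185479 = 1.7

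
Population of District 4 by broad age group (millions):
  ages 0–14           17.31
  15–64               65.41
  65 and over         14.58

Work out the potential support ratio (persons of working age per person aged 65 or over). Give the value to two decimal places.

Potential support ratio: 4.49

Potential support ratio = 65.41 / 14.58 = 4.49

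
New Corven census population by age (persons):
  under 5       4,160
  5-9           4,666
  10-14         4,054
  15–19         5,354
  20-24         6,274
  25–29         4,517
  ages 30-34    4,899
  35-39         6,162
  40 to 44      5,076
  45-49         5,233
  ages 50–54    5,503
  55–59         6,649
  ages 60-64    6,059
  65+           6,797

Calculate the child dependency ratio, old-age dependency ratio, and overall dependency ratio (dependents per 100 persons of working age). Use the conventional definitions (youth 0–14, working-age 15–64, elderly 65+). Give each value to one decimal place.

0–14: 4,160 + 4,666 + 4,054 = 12,880
15–64: 5,354 + 6,274 + 4,517 + 4,899 + 6,162 + 5,076 + 5,233 + 5,503 + 6,649 + 6,059 = 55,726
65+: 6,797
Youth dependency ratio = 12,880 / 55,726 × 100 = 23.1
Old-age dependency ratio = 6,797 / 55,726 × 100 = 12.2
Total dependency ratio = (12,880 + 6,797) / 55,726 × 100 = 19,677 / 55,726 × 100 = 35.3

Youth dependency ratio: 23.1
Old-age dependency ratio: 12.2
Total dependency ratio: 35.3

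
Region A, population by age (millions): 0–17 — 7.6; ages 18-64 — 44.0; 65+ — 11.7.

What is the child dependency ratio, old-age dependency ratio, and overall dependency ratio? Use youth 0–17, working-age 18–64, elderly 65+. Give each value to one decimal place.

Youth dependency ratio = 7.6 / 44.0 × 100 = 17.3
Old-age dependency ratio = 11.7 / 44.0 × 100 = 26.6
Total dependency ratio = (7.6 + 11.7) / 44.0 × 100 = 19.3 / 44.0 × 100 = 43.9

Youth dependency ratio: 17.3
Old-age dependency ratio: 26.6
Total dependency ratio: 43.9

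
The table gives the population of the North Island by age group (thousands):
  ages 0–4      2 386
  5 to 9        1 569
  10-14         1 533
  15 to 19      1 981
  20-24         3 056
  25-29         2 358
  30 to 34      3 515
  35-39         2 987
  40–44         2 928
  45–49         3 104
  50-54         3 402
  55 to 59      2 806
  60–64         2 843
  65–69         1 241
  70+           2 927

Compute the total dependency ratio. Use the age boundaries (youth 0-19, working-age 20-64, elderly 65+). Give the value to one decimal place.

0–19: 2 386 + 1 569 + 1 533 + 1 981 = 7 469
20–64: 3 056 + 2 358 + 3 515 + 2 987 + 2 928 + 3 104 + 3 402 + 2 806 + 2 843 = 26 999
65+: 1 241 + 2 927 = 4 168
Total dependency ratio = (7 469 + 4 168) / 26 999 × 100 = 11 637 / 26 999 × 100 = 43.1

Total dependency ratio: 43.1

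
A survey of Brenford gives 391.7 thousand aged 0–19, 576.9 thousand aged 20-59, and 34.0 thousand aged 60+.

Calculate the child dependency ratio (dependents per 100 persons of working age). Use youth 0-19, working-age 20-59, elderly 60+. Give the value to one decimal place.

Youth dependency ratio: 67.9

Youth dependency ratio = 391.7 / 576.9 × 100 = 67.9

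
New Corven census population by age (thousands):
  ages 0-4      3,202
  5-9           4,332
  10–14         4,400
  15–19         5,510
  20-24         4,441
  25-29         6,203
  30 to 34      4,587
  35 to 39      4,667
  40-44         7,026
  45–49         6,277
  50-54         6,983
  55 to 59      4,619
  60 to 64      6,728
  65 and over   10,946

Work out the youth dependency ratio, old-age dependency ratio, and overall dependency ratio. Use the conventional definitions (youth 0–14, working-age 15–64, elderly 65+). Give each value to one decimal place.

0–14: 3,202 + 4,332 + 4,400 = 11,934
15–64: 5,510 + 4,441 + 6,203 + 4,587 + 4,667 + 7,026 + 6,277 + 6,983 + 4,619 + 6,728 = 57,041
65+: 10,946
Youth dependency ratio = 11,934 / 57,041 × 100 = 20.9
Old-age dependency ratio = 10,946 / 57,041 × 100 = 19.2
Total dependency ratio = (11,934 + 10,946) / 57,041 × 100 = 22,880 / 57,041 × 100 = 40.1

Youth dependency ratio: 20.9
Old-age dependency ratio: 19.2
Total dependency ratio: 40.1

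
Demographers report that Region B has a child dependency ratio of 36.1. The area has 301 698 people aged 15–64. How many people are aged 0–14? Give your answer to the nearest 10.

Youth dependency ratio = youth / working-age × 100
36.1 = Y / 301 698 × 100
⇒ 108 910

Aged 0–14: 108 910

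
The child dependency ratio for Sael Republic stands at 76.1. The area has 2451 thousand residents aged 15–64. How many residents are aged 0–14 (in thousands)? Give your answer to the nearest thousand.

Youth dependency ratio = youth / working-age × 100
76.1 = Y / 2451 × 100
⇒ 1865

Aged 0–14: 1865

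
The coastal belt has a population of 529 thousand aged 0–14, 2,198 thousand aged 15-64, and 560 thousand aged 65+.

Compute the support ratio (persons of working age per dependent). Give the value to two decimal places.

Support ratio: 2.02

Support ratio = 2,198 / (529 + 560) = 2,198 / 1,089 = 2.02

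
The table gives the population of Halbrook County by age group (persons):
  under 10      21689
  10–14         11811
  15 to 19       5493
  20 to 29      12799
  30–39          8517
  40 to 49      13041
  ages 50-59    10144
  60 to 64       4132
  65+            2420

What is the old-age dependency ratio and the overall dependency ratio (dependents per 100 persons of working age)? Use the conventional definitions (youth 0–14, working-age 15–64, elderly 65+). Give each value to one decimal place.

Old-age dependency ratio: 4.5
Total dependency ratio: 66.4

0–14: 21689 + 11811 = 33500
15–64: 5493 + 12799 + 8517 + 13041 + 10144 + 4132 = 54126
65+: 2420
Old-age dependency ratio = 2420 / 54126 × 100 = 4.5
Total dependency ratio = (33500 + 2420) / 54126 × 100 = 35920 / 54126 × 100 = 66.4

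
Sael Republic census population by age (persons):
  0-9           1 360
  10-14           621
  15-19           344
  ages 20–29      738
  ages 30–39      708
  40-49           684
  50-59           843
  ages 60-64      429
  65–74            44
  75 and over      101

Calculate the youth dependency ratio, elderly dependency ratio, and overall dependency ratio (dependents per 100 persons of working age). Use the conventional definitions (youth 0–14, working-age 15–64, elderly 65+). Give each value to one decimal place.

0–14: 1 360 + 621 = 1 981
15–64: 344 + 738 + 708 + 684 + 843 + 429 = 3 746
65+: 44 + 101 = 145
Youth dependency ratio = 1 981 / 3 746 × 100 = 52.9
Old-age dependency ratio = 145 / 3 746 × 100 = 3.9
Total dependency ratio = (1 981 + 145) / 3 746 × 100 = 2 126 / 3 746 × 100 = 56.8

Youth dependency ratio: 52.9
Old-age dependency ratio: 3.9
Total dependency ratio: 56.8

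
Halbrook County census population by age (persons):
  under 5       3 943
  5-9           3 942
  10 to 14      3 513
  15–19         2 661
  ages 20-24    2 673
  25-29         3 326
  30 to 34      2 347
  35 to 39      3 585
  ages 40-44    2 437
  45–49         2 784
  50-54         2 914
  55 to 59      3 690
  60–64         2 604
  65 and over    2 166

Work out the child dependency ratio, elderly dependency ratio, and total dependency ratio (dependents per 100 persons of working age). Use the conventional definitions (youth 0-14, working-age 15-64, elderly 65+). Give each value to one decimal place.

Youth dependency ratio: 39.3
Old-age dependency ratio: 7.5
Total dependency ratio: 46.7

0–14: 3 943 + 3 942 + 3 513 = 11 398
15–64: 2 661 + 2 673 + 3 326 + 2 347 + 3 585 + 2 437 + 2 784 + 2 914 + 3 690 + 2 604 = 29 021
65+: 2 166
Youth dependency ratio = 11 398 / 29 021 × 100 = 39.3
Old-age dependency ratio = 2 166 / 29 021 × 100 = 7.5
Total dependency ratio = (11 398 + 2 166) / 29 021 × 100 = 13 564 / 29 021 × 100 = 46.7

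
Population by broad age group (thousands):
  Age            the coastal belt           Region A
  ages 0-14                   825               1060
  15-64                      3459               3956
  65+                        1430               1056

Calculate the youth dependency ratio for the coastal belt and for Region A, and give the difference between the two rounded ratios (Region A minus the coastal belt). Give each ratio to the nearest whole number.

the coastal belt: 24
Region A: 27
Difference: +3

the coastal belt: 825 / 3459 × 100 = 24
Region A: 1060 / 3956 × 100 = 27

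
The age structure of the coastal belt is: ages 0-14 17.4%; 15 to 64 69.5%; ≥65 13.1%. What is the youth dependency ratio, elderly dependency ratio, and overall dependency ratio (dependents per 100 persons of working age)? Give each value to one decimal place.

Youth dependency ratio = 17.4 / 69.5 × 100 = 25.0
Old-age dependency ratio = 13.1 / 69.5 × 100 = 18.8
Total dependency ratio = (17.4 + 13.1) / 69.5 × 100 = 30.5 / 69.5 × 100 = 43.9

Youth dependency ratio: 25.0
Old-age dependency ratio: 18.8
Total dependency ratio: 43.9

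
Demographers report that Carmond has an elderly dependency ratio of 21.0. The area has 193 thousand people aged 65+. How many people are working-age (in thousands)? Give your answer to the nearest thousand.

Working-age: 919

Old-age dependency ratio = elderly / working-age × 100
21.0 = 193 / W × 100
⇒ 919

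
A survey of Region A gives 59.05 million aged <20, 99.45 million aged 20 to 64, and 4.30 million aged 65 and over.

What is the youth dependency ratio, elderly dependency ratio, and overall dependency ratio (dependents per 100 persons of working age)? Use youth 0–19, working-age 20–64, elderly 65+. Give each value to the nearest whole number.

Youth dependency ratio: 59
Old-age dependency ratio: 4
Total dependency ratio: 64

Youth dependency ratio = 59.05 / 99.45 × 100 = 59
Old-age dependency ratio = 4.30 / 99.45 × 100 = 4
Total dependency ratio = (59.05 + 4.30) / 99.45 × 100 = 63.35 / 99.45 × 100 = 64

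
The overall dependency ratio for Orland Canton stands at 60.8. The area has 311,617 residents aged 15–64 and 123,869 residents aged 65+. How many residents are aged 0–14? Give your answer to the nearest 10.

Total dependency ratio = (youth + elderly) / working-age × 100
60.8 = (Y + 123,869) / 311,617 × 100
⇒ 65,590

Aged 0–14: 65,590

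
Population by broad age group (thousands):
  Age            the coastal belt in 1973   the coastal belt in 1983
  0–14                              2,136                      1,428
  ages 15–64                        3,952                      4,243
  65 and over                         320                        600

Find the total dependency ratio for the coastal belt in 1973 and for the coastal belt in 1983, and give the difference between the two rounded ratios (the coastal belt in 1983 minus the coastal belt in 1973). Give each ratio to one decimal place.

the coastal belt in 1973: (2,136 + 320) / 3,952 × 100 = 2,456 / 3,952 × 100 = 62.1
the coastal belt in 1983: (1,428 + 600) / 4,243 × 100 = 2,028 / 4,243 × 100 = 47.8

the coastal belt in 1973: 62.1
the coastal belt in 1983: 47.8
Difference: -14.3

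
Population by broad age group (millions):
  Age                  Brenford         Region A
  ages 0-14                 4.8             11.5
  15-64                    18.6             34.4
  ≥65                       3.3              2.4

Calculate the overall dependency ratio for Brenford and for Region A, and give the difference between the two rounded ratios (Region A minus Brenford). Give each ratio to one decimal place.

Brenford: (4.8 + 3.3) / 18.6 × 100 = 8.1 / 18.6 × 100 = 43.5
Region A: (11.5 + 2.4) / 34.4 × 100 = 13.9 / 34.4 × 100 = 40.4

Brenford: 43.5
Region A: 40.4
Difference: -3.1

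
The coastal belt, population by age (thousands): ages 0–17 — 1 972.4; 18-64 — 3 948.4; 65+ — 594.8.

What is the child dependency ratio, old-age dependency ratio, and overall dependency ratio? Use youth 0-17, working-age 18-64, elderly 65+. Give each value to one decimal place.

Youth dependency ratio = 1 972.4 / 3 948.4 × 100 = 50.0
Old-age dependency ratio = 594.8 / 3 948.4 × 100 = 15.1
Total dependency ratio = (1 972.4 + 594.8) / 3 948.4 × 100 = 2 567.2 / 3 948.4 × 100 = 65.0

Youth dependency ratio: 50.0
Old-age dependency ratio: 15.1
Total dependency ratio: 65.0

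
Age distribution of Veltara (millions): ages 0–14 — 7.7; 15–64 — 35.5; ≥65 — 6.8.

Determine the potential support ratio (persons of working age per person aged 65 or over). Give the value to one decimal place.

Potential support ratio = 35.5 / 6.8 = 5.2

Potential support ratio: 5.2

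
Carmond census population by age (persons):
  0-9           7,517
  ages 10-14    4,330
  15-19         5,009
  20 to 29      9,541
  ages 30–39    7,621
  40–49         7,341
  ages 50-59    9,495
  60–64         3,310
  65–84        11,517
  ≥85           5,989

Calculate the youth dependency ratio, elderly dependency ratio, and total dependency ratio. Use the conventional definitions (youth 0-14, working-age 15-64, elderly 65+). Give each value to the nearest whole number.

0–14: 7,517 + 4,330 = 11,847
15–64: 5,009 + 9,541 + 7,621 + 7,341 + 9,495 + 3,310 = 42,317
65+: 11,517 + 5,989 = 17,506
Youth dependency ratio = 11,847 / 42,317 × 100 = 28
Old-age dependency ratio = 17,506 / 42,317 × 100 = 41
Total dependency ratio = (11,847 + 17,506) / 42,317 × 100 = 29,353 / 42,317 × 100 = 69

Youth dependency ratio: 28
Old-age dependency ratio: 41
Total dependency ratio: 69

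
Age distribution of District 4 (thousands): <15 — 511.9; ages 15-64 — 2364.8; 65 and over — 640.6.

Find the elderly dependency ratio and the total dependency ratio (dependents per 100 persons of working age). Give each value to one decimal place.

Old-age dependency ratio = 640.6 / 2364.8 × 100 = 27.1
Total dependency ratio = (511.9 + 640.6) / 2364.8 × 100 = 1152.5 / 2364.8 × 100 = 48.7

Old-age dependency ratio: 27.1
Total dependency ratio: 48.7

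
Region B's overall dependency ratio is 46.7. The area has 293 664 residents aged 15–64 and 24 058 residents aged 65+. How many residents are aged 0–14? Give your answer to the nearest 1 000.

Total dependency ratio = (youth + elderly) / working-age × 100
46.7 = (Y + 24 058) / 293 664 × 100
⇒ 113 000

Aged 0–14: 113 000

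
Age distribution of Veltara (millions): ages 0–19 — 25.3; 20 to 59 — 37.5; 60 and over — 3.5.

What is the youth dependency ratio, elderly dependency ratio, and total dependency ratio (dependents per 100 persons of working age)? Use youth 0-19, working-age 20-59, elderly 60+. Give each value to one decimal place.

Youth dependency ratio = 25.3 / 37.5 × 100 = 67.5
Old-age dependency ratio = 3.5 / 37.5 × 100 = 9.3
Total dependency ratio = (25.3 + 3.5) / 37.5 × 100 = 28.8 / 37.5 × 100 = 76.8

Youth dependency ratio: 67.5
Old-age dependency ratio: 9.3
Total dependency ratio: 76.8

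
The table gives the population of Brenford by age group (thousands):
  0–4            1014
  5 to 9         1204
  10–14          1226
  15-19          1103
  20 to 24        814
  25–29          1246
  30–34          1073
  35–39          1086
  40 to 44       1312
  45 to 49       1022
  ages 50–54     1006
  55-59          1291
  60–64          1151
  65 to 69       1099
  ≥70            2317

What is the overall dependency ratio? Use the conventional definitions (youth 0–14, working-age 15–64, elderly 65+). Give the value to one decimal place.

0–14: 1014 + 1204 + 1226 = 3444
15–64: 1103 + 814 + 1246 + 1073 + 1086 + 1312 + 1022 + 1006 + 1291 + 1151 = 11104
65+: 1099 + 2317 = 3416
Total dependency ratio = (3444 + 3416) / 11104 × 100 = 6860 / 11104 × 100 = 61.8

Total dependency ratio: 61.8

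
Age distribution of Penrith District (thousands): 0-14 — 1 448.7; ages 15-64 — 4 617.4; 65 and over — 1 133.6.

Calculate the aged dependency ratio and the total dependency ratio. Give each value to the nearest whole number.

Old-age dependency ratio = 1 133.6 / 4 617.4 × 100 = 25
Total dependency ratio = (1 448.7 + 1 133.6) / 4 617.4 × 100 = 2 582.3 / 4 617.4 × 100 = 56

Old-age dependency ratio: 25
Total dependency ratio: 56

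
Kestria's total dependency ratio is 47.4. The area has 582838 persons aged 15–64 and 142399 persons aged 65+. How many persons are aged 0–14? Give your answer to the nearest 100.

Aged 0–14: 133900

Total dependency ratio = (youth + elderly) / working-age × 100
47.4 = (Y + 142399) / 582838 × 100
⇒ 133900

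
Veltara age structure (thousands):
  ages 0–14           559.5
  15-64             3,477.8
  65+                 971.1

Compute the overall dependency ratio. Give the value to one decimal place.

Total dependency ratio: 44.0

Total dependency ratio = (559.5 + 971.1) / 3,477.8 × 100 = 1,530.6 / 3,477.8 × 100 = 44.0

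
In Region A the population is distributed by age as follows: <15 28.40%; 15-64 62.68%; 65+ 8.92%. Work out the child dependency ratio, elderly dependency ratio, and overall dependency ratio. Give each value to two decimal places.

Youth dependency ratio = 28.40 / 62.68 × 100 = 45.31
Old-age dependency ratio = 8.92 / 62.68 × 100 = 14.23
Total dependency ratio = (28.40 + 8.92) / 62.68 × 100 = 37.32 / 62.68 × 100 = 59.54

Youth dependency ratio: 45.31
Old-age dependency ratio: 14.23
Total dependency ratio: 59.54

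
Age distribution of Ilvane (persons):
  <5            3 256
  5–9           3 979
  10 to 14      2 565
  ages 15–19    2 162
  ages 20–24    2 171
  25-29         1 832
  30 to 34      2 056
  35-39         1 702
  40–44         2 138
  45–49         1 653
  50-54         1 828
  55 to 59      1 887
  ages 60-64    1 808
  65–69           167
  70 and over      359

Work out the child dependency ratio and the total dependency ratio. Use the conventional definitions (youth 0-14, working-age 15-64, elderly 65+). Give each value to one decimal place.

Youth dependency ratio: 50.9
Total dependency ratio: 53.7

0–14: 3 256 + 3 979 + 2 565 = 9 800
15–64: 2 162 + 2 171 + 1 832 + 2 056 + 1 702 + 2 138 + 1 653 + 1 828 + 1 887 + 1 808 = 19 237
65+: 167 + 359 = 526
Youth dependency ratio = 9 800 / 19 237 × 100 = 50.9
Total dependency ratio = (9 800 + 526) / 19 237 × 100 = 10 326 / 19 237 × 100 = 53.7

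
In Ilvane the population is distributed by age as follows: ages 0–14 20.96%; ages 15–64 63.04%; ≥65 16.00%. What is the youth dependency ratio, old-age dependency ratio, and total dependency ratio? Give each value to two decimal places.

Youth dependency ratio: 33.25
Old-age dependency ratio: 25.38
Total dependency ratio: 58.63

Youth dependency ratio = 20.96 / 63.04 × 100 = 33.25
Old-age dependency ratio = 16.00 / 63.04 × 100 = 25.38
Total dependency ratio = (20.96 + 16.00) / 63.04 × 100 = 36.96 / 63.04 × 100 = 58.63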